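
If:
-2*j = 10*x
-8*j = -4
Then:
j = 1/2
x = -1/10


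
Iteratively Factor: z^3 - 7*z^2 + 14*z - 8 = (z - 1)*(z^2 - 6*z + 8) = (z - 2)*(z - 1)*(z - 4)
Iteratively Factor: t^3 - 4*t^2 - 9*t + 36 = (t - 3)*(t^2 - t - 12) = (t - 3)*(t + 3)*(t - 4)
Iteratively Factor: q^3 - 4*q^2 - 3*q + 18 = (q - 3)*(q^2 - q - 6) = (q - 3)*(q + 2)*(q - 3)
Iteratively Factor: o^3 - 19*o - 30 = (o + 2)*(o^2 - 2*o - 15) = (o + 2)*(o + 3)*(o - 5)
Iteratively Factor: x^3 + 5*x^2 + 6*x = (x)*(x^2 + 5*x + 6) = x*(x + 2)*(x + 3)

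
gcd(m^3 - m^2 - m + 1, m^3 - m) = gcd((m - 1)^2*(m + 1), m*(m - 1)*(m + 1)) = m^2 - 1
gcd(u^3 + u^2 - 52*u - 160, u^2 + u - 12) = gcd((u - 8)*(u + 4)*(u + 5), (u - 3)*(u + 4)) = u + 4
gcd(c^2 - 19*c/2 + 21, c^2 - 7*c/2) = c - 7/2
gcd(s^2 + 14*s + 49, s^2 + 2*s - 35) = s + 7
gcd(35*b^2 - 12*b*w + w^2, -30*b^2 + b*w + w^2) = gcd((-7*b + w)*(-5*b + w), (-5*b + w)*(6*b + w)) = -5*b + w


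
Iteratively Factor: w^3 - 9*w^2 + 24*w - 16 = (w - 4)*(w^2 - 5*w + 4) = (w - 4)^2*(w - 1)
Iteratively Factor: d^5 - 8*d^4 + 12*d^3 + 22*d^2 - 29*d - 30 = (d - 2)*(d^4 - 6*d^3 + 22*d + 15) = (d - 3)*(d - 2)*(d^3 - 3*d^2 - 9*d - 5) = (d - 5)*(d - 3)*(d - 2)*(d^2 + 2*d + 1) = (d - 5)*(d - 3)*(d - 2)*(d + 1)*(d + 1)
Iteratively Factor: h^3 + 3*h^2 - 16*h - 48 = (h + 4)*(h^2 - h - 12) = (h + 3)*(h + 4)*(h - 4)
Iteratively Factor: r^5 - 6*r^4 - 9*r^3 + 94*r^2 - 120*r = (r - 3)*(r^4 - 3*r^3 - 18*r^2 + 40*r) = (r - 3)*(r - 2)*(r^3 - r^2 - 20*r) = r*(r - 3)*(r - 2)*(r^2 - r - 20) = r*(r - 3)*(r - 2)*(r + 4)*(r - 5)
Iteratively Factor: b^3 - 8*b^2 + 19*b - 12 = (b - 3)*(b^2 - 5*b + 4) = (b - 3)*(b - 1)*(b - 4)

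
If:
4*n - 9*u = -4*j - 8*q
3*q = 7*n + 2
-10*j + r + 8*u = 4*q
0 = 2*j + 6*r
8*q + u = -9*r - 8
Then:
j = -540/587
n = -451/587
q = -661/587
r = 180/587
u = -1028/587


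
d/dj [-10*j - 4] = -10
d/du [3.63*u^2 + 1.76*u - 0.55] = 7.26*u + 1.76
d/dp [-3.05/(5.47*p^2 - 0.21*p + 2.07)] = (33.367*p - 0.6405)/(5.47*p^2 - 0.21*p + 2.07)^2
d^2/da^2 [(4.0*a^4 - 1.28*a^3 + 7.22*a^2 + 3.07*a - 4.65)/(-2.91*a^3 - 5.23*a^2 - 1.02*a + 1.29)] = (2.27373675443232e-13*a^7 - 356.318372*a^6 - 396.902178000001*a^5 + 515.374001999999*a^4 + 784.32745*a^3 + 325.415826*a^2 + 142.075224*a + 40.311414)/(24.642171*a^9 + 132.864489*a^8 + 264.703203*a^7 + 203.426236*a^6 - 25.014816*a^5 - 112.505715*a^4 - 25.701003*a^3 + 22.083381*a^2 + 5.092146*a - 2.146689)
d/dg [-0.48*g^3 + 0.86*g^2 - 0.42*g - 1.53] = -1.44*g^2 + 1.72*g - 0.42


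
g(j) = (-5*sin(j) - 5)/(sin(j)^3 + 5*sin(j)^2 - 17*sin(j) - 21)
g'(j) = (-5*sin(j) - 5)*(-3*sin(j)^2*cos(j) - 10*sin(j)*cos(j) + 17*cos(j))/(sin(j)^3 + 5*sin(j)^2 - 17*sin(j) - 21)^2 - 5*cos(j)/(sin(j)^3 + 5*sin(j)^2 - 17*sin(j) - 21) = 10*(sin(j) + 2)*cos(j)/((sin(j) - 3)^2*(sin(j) + 7)^2)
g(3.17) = 0.24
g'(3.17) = -0.04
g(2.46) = 0.28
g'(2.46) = -0.06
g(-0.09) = 0.23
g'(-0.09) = 0.04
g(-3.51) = 0.26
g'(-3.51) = -0.06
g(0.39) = 0.26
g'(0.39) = 0.06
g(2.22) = 0.29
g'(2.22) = -0.06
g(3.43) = 0.23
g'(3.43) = -0.03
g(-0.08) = 0.23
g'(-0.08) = 0.04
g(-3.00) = 0.23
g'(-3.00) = -0.04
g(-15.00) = 0.22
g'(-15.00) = -0.02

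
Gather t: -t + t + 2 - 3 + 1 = 0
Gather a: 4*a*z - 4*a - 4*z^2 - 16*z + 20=a*(4*z - 4) - 4*z^2 - 16*z + 20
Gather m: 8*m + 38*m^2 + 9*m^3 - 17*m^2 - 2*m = 9*m^3 + 21*m^2 + 6*m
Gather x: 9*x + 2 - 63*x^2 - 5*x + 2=-63*x^2 + 4*x + 4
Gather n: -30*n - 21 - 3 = -30*n - 24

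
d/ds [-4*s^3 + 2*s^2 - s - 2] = -12*s^2 + 4*s - 1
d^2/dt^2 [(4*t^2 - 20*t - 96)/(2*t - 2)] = -112/(t^3 - 3*t^2 + 3*t - 1)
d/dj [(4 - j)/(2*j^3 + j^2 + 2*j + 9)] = (-2*j^3 - j^2 - 2*j + 2*(j - 4)*(3*j^2 + j + 1) - 9)/(2*j^3 + j^2 + 2*j + 9)^2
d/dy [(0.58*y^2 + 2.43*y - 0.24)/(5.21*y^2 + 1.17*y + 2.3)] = (-11.9817*y^2 + 5.1688*y + 5.8698)/(27.1441*y^4 + 12.1914*y^3 + 25.3349*y^2 + 5.382*y + 5.29)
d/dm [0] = 0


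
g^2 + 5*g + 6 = (g + 2)*(g + 3)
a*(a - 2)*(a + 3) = a^3 + a^2 - 6*a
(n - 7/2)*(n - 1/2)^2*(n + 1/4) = n^4 - 17*n^3/4 + 21*n^2/8 + n/16 - 7/32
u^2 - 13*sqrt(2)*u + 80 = (u - 8*sqrt(2))*(u - 5*sqrt(2))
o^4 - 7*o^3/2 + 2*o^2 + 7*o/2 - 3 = (o - 2)*(o - 3/2)*(o - 1)*(o + 1)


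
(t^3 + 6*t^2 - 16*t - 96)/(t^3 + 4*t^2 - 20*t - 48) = (t + 4)/(t + 2)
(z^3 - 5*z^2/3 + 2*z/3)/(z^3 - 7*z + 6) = z*(3*z - 2)/(3*(z^2 + z - 6))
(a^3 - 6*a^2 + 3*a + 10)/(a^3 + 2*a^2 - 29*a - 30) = (a - 2)/(a + 6)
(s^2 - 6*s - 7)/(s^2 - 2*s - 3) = (s - 7)/(s - 3)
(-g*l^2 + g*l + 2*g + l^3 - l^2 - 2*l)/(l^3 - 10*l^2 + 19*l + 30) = (-g*l + 2*g + l^2 - 2*l)/(l^2 - 11*l + 30)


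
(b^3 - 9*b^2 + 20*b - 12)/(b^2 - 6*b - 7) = (-b^3 + 9*b^2 - 20*b + 12)/(-b^2 + 6*b + 7)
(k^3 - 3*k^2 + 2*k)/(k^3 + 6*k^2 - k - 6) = k*(k - 2)/(k^2 + 7*k + 6)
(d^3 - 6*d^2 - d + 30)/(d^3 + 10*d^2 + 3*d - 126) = (d^2 - 3*d - 10)/(d^2 + 13*d + 42)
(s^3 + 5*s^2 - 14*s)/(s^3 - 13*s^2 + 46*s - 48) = s*(s + 7)/(s^2 - 11*s + 24)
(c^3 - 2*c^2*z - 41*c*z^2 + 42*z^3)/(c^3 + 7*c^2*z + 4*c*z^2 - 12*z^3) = (c - 7*z)/(c + 2*z)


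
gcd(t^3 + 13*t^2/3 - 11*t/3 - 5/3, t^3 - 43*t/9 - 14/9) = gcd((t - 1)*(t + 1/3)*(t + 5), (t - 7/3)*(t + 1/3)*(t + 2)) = t + 1/3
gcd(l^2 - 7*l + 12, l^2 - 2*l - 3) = l - 3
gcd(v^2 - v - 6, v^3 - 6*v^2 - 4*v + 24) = v + 2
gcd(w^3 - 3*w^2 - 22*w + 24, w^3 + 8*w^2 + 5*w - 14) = w - 1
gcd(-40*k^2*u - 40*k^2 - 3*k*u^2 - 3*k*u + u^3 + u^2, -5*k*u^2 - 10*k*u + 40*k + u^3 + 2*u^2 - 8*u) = 1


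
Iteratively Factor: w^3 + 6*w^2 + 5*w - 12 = (w + 4)*(w^2 + 2*w - 3) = (w - 1)*(w + 4)*(w + 3)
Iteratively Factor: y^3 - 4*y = (y - 2)*(y^2 + 2*y) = y*(y - 2)*(y + 2)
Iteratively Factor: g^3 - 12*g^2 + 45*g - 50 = (g - 5)*(g^2 - 7*g + 10) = (g - 5)*(g - 2)*(g - 5)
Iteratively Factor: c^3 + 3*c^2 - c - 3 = (c - 1)*(c^2 + 4*c + 3) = (c - 1)*(c + 3)*(c + 1)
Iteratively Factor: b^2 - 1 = (b + 1)*(b - 1)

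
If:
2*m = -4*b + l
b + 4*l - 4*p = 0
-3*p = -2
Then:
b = 8/51 - 8*m/17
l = 2*m/17 + 32/51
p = 2/3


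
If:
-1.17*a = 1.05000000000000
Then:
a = -0.90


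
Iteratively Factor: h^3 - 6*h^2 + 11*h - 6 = (h - 3)*(h^2 - 3*h + 2) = (h - 3)*(h - 2)*(h - 1)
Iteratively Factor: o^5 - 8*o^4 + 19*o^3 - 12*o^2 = (o)*(o^4 - 8*o^3 + 19*o^2 - 12*o) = o*(o - 4)*(o^3 - 4*o^2 + 3*o) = o*(o - 4)*(o - 3)*(o^2 - o) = o^2*(o - 4)*(o - 3)*(o - 1)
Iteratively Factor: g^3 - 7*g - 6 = (g - 3)*(g^2 + 3*g + 2) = (g - 3)*(g + 1)*(g + 2)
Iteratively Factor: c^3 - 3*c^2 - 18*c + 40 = (c - 2)*(c^2 - c - 20) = (c - 2)*(c + 4)*(c - 5)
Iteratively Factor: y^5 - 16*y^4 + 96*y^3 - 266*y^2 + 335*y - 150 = (y - 2)*(y^4 - 14*y^3 + 68*y^2 - 130*y + 75) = (y - 5)*(y - 2)*(y^3 - 9*y^2 + 23*y - 15) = (y - 5)*(y - 3)*(y - 2)*(y^2 - 6*y + 5) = (y - 5)*(y - 3)*(y - 2)*(y - 1)*(y - 5)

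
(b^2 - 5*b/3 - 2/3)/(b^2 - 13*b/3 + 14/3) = (3*b + 1)/(3*b - 7)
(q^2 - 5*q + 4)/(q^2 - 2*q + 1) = (q - 4)/(q - 1)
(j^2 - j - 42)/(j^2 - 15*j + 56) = (j + 6)/(j - 8)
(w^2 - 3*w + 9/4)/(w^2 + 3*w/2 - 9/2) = (w - 3/2)/(w + 3)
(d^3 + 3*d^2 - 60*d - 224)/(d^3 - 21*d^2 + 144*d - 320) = (d^2 + 11*d + 28)/(d^2 - 13*d + 40)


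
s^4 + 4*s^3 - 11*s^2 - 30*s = s*(s - 3)*(s + 2)*(s + 5)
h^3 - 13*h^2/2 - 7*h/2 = h*(h - 7)*(h + 1/2)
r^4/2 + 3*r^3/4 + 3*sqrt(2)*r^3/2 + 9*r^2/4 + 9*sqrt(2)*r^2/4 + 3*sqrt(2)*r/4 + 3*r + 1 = (r/2 + sqrt(2)/2)*(r + 1/2)*(r + 1)*(r + 2*sqrt(2))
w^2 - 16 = (w - 4)*(w + 4)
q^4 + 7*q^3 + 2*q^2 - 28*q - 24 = (q - 2)*(q + 1)*(q + 2)*(q + 6)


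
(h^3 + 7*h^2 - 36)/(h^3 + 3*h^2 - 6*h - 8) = (h^2 + 9*h + 18)/(h^2 + 5*h + 4)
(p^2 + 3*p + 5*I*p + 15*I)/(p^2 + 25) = (p + 3)/(p - 5*I)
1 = 1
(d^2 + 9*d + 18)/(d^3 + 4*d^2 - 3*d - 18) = (d + 6)/(d^2 + d - 6)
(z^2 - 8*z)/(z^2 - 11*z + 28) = z*(z - 8)/(z^2 - 11*z + 28)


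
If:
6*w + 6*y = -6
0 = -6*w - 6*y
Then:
No Solution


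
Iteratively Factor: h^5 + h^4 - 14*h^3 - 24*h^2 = (h - 4)*(h^4 + 5*h^3 + 6*h^2) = h*(h - 4)*(h^3 + 5*h^2 + 6*h) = h^2*(h - 4)*(h^2 + 5*h + 6) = h^2*(h - 4)*(h + 2)*(h + 3)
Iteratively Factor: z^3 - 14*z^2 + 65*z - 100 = (z - 5)*(z^2 - 9*z + 20) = (z - 5)^2*(z - 4)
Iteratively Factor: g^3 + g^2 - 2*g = (g + 2)*(g^2 - g) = g*(g + 2)*(g - 1)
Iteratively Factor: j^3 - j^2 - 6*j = (j - 3)*(j^2 + 2*j) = (j - 3)*(j + 2)*(j)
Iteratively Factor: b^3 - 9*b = (b + 3)*(b^2 - 3*b) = b*(b + 3)*(b - 3)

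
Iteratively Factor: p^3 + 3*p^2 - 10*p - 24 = (p + 2)*(p^2 + p - 12) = (p + 2)*(p + 4)*(p - 3)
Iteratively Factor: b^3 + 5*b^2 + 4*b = (b)*(b^2 + 5*b + 4) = b*(b + 1)*(b + 4)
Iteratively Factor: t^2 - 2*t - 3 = (t + 1)*(t - 3)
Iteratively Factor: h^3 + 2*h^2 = (h)*(h^2 + 2*h) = h*(h + 2)*(h)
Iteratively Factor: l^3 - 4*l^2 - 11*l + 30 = (l - 2)*(l^2 - 2*l - 15) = (l - 5)*(l - 2)*(l + 3)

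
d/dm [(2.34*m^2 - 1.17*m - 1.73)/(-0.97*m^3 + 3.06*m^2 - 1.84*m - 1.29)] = (2.2698*m^4 - 2.2698*m^3 - 5.7597*m^2 + 4.5504*m - 1.6739)/(0.9409*m^6 - 5.9364*m^5 + 12.9332*m^4 - 8.7582*m^3 - 4.5092*m^2 + 4.7472*m + 1.6641)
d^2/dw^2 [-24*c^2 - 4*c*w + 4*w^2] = 8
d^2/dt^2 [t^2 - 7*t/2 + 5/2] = 2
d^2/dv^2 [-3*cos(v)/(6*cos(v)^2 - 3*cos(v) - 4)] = (-54*(1 - cos(v)^2)^2 - 108*cos(v)^5 - 216*cos(v)^3 - 72*cos(v)^2 + 384*cos(v) - 18)/(-6*cos(v)^2 + 3*cos(v) + 4)^3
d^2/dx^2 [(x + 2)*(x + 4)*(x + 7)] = 6*x + 26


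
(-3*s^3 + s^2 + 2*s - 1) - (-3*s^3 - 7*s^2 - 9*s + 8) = 8*s^2 + 11*s - 9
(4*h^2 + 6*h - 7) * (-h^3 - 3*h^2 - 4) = -4*h^5 - 18*h^4 - 11*h^3 + 5*h^2 - 24*h + 28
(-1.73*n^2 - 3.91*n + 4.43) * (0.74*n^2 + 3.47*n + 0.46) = -1.2802*n^4 - 8.8965*n^3 - 11.0853*n^2 + 13.5735*n + 2.0378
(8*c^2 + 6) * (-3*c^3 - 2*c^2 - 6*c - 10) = -24*c^5 - 16*c^4 - 66*c^3 - 92*c^2 - 36*c - 60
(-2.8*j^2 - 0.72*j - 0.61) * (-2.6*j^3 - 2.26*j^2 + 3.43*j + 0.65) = 7.28*j^5 + 8.2*j^4 - 6.3908*j^3 - 2.911*j^2 - 2.5603*j - 0.3965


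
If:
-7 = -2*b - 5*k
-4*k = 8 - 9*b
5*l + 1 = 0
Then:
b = 68/53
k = 47/53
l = -1/5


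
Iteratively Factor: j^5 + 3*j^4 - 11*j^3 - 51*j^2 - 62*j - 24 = (j + 1)*(j^4 + 2*j^3 - 13*j^2 - 38*j - 24) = (j + 1)^2*(j^3 + j^2 - 14*j - 24) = (j + 1)^2*(j + 2)*(j^2 - j - 12) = (j + 1)^2*(j + 2)*(j + 3)*(j - 4)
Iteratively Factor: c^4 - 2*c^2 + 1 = (c + 1)*(c^3 - c^2 - c + 1) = (c - 1)*(c + 1)*(c^2 - 1) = (c - 1)^2*(c + 1)*(c + 1)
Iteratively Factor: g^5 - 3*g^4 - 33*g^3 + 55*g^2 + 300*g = (g - 5)*(g^4 + 2*g^3 - 23*g^2 - 60*g) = (g - 5)^2*(g^3 + 7*g^2 + 12*g) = (g - 5)^2*(g + 3)*(g^2 + 4*g) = (g - 5)^2*(g + 3)*(g + 4)*(g)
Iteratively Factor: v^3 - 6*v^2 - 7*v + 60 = (v - 4)*(v^2 - 2*v - 15) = (v - 4)*(v + 3)*(v - 5)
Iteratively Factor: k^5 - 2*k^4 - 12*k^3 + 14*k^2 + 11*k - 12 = (k - 4)*(k^4 + 2*k^3 - 4*k^2 - 2*k + 3) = (k - 4)*(k + 3)*(k^3 - k^2 - k + 1) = (k - 4)*(k - 1)*(k + 3)*(k^2 - 1) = (k - 4)*(k - 1)*(k + 1)*(k + 3)*(k - 1)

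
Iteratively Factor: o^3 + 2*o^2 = (o)*(o^2 + 2*o) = o*(o + 2)*(o)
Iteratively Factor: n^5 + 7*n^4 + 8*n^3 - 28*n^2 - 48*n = (n)*(n^4 + 7*n^3 + 8*n^2 - 28*n - 48) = n*(n + 4)*(n^3 + 3*n^2 - 4*n - 12) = n*(n + 3)*(n + 4)*(n^2 - 4) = n*(n - 2)*(n + 3)*(n + 4)*(n + 2)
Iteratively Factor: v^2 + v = (v + 1)*(v)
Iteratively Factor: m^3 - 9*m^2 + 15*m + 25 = (m + 1)*(m^2 - 10*m + 25) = (m - 5)*(m + 1)*(m - 5)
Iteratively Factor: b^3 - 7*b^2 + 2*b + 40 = (b - 4)*(b^2 - 3*b - 10) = (b - 4)*(b + 2)*(b - 5)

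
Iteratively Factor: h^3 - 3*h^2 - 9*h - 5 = (h - 5)*(h^2 + 2*h + 1) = (h - 5)*(h + 1)*(h + 1)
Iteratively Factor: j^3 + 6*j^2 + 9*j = (j + 3)*(j^2 + 3*j) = j*(j + 3)*(j + 3)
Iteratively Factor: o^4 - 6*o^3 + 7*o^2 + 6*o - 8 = (o - 2)*(o^3 - 4*o^2 - o + 4) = (o - 2)*(o + 1)*(o^2 - 5*o + 4) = (o - 2)*(o - 1)*(o + 1)*(o - 4)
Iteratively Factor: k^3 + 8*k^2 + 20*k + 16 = (k + 2)*(k^2 + 6*k + 8) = (k + 2)^2*(k + 4)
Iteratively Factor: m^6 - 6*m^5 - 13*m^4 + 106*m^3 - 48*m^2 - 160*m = (m - 4)*(m^5 - 2*m^4 - 21*m^3 + 22*m^2 + 40*m) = (m - 4)*(m + 1)*(m^4 - 3*m^3 - 18*m^2 + 40*m) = (m - 4)*(m + 1)*(m + 4)*(m^3 - 7*m^2 + 10*m) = (m - 5)*(m - 4)*(m + 1)*(m + 4)*(m^2 - 2*m) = m*(m - 5)*(m - 4)*(m + 1)*(m + 4)*(m - 2)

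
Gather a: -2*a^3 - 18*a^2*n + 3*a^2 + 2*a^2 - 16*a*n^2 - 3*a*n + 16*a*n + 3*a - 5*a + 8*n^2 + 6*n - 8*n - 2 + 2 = -2*a^3 + a^2*(5 - 18*n) + a*(-16*n^2 + 13*n - 2) + 8*n^2 - 2*n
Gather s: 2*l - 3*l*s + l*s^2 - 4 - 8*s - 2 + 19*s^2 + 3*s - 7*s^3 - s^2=2*l - 7*s^3 + s^2*(l + 18) + s*(-3*l - 5) - 6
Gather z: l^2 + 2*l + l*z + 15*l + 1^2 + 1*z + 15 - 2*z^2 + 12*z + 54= l^2 + 17*l - 2*z^2 + z*(l + 13) + 70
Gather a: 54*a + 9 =54*a + 9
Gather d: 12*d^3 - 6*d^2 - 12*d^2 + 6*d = 12*d^3 - 18*d^2 + 6*d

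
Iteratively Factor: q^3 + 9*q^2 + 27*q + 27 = (q + 3)*(q^2 + 6*q + 9) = (q + 3)^2*(q + 3)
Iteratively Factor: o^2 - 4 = (o + 2)*(o - 2)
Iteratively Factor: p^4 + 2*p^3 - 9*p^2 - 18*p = (p)*(p^3 + 2*p^2 - 9*p - 18) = p*(p + 2)*(p^2 - 9) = p*(p + 2)*(p + 3)*(p - 3)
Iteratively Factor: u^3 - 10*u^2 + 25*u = (u)*(u^2 - 10*u + 25) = u*(u - 5)*(u - 5)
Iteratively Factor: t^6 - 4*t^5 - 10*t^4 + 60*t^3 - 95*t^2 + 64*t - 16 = (t - 1)*(t^5 - 3*t^4 - 13*t^3 + 47*t^2 - 48*t + 16) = (t - 1)^2*(t^4 - 2*t^3 - 15*t^2 + 32*t - 16) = (t - 1)^3*(t^3 - t^2 - 16*t + 16) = (t - 4)*(t - 1)^3*(t^2 + 3*t - 4) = (t - 4)*(t - 1)^3*(t + 4)*(t - 1)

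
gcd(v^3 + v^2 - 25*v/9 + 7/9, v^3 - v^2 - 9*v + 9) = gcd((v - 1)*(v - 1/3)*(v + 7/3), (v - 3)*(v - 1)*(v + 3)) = v - 1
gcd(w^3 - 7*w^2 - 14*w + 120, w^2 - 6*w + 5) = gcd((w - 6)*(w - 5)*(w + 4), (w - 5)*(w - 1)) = w - 5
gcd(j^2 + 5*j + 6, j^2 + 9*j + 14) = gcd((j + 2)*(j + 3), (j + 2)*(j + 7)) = j + 2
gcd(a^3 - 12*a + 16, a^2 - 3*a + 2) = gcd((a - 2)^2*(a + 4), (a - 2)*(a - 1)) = a - 2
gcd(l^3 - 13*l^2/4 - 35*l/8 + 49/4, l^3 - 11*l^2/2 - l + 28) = l^2 - 3*l/2 - 7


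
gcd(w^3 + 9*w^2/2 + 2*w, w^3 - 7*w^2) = w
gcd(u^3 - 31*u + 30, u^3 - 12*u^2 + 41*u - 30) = u^2 - 6*u + 5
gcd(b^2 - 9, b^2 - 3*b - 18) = b + 3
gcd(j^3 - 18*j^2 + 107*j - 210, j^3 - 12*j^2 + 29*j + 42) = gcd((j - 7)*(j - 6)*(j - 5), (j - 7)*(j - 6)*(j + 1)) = j^2 - 13*j + 42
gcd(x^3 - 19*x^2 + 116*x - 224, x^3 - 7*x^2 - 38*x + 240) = x - 8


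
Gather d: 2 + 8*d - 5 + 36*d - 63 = 44*d - 66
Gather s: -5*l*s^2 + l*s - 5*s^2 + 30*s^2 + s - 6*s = s^2*(25 - 5*l) + s*(l - 5)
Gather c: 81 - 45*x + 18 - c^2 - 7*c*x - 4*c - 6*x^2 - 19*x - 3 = -c^2 + c*(-7*x - 4) - 6*x^2 - 64*x + 96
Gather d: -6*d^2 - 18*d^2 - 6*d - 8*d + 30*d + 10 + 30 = -24*d^2 + 16*d + 40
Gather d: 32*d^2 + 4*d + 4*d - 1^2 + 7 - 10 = 32*d^2 + 8*d - 4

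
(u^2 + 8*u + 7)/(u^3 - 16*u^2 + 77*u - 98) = (u^2 + 8*u + 7)/(u^3 - 16*u^2 + 77*u - 98)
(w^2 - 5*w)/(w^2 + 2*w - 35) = w/(w + 7)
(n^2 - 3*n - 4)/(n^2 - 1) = (n - 4)/(n - 1)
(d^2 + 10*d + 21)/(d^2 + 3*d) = (d + 7)/d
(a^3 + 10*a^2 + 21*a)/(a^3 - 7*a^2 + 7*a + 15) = a*(a^2 + 10*a + 21)/(a^3 - 7*a^2 + 7*a + 15)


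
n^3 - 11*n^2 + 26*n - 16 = (n - 8)*(n - 2)*(n - 1)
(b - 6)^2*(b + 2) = b^3 - 10*b^2 + 12*b + 72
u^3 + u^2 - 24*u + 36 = (u - 3)*(u - 2)*(u + 6)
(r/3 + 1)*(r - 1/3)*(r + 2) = r^3/3 + 14*r^2/9 + 13*r/9 - 2/3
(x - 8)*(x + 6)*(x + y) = x^3 + x^2*y - 2*x^2 - 2*x*y - 48*x - 48*y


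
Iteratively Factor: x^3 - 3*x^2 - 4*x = (x - 4)*(x^2 + x) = x*(x - 4)*(x + 1)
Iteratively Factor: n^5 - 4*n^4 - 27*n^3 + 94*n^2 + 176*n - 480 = (n - 2)*(n^4 - 2*n^3 - 31*n^2 + 32*n + 240) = (n - 4)*(n - 2)*(n^3 + 2*n^2 - 23*n - 60) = (n - 4)*(n - 2)*(n + 4)*(n^2 - 2*n - 15) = (n - 5)*(n - 4)*(n - 2)*(n + 4)*(n + 3)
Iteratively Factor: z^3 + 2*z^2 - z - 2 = (z + 2)*(z^2 - 1) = (z + 1)*(z + 2)*(z - 1)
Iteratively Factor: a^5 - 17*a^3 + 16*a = (a - 1)*(a^4 + a^3 - 16*a^2 - 16*a) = a*(a - 1)*(a^3 + a^2 - 16*a - 16) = a*(a - 1)*(a + 4)*(a^2 - 3*a - 4) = a*(a - 4)*(a - 1)*(a + 4)*(a + 1)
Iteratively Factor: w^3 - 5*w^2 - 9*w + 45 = (w - 3)*(w^2 - 2*w - 15) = (w - 5)*(w - 3)*(w + 3)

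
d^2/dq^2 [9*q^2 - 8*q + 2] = 18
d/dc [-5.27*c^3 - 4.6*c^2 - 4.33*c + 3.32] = -15.81*c^2 - 9.2*c - 4.33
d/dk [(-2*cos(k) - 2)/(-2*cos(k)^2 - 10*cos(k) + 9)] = 2*(4*cos(k) + cos(2*k) + 20)*sin(k)/(10*cos(k) + cos(2*k) - 8)^2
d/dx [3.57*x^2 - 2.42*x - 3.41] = 7.14*x - 2.42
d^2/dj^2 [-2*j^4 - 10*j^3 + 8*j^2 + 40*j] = -24*j^2 - 60*j + 16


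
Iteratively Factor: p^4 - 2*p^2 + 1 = (p + 1)*(p^3 - p^2 - p + 1) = (p - 1)*(p + 1)*(p^2 - 1) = (p - 1)*(p + 1)^2*(p - 1)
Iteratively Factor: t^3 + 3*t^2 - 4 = (t + 2)*(t^2 + t - 2) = (t - 1)*(t + 2)*(t + 2)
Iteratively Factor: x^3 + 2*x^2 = (x)*(x^2 + 2*x) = x^2*(x + 2)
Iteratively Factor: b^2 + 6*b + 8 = (b + 2)*(b + 4)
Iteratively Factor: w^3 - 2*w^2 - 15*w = (w + 3)*(w^2 - 5*w) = (w - 5)*(w + 3)*(w)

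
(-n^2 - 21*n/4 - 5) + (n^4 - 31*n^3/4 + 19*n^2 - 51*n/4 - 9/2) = n^4 - 31*n^3/4 + 18*n^2 - 18*n - 19/2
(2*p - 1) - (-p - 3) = 3*p + 2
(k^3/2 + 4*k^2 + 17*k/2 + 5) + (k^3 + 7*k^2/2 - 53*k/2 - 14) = 3*k^3/2 + 15*k^2/2 - 18*k - 9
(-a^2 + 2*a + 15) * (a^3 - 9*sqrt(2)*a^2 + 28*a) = -a^5 + 2*a^4 + 9*sqrt(2)*a^4 - 18*sqrt(2)*a^3 - 13*a^3 - 135*sqrt(2)*a^2 + 56*a^2 + 420*a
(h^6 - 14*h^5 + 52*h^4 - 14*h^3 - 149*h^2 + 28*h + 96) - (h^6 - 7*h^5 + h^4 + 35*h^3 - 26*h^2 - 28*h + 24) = -7*h^5 + 51*h^4 - 49*h^3 - 123*h^2 + 56*h + 72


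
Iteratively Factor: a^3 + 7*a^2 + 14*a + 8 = (a + 1)*(a^2 + 6*a + 8) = (a + 1)*(a + 4)*(a + 2)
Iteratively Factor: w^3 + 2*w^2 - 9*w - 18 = (w - 3)*(w^2 + 5*w + 6) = (w - 3)*(w + 3)*(w + 2)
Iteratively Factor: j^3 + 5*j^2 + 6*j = (j)*(j^2 + 5*j + 6) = j*(j + 3)*(j + 2)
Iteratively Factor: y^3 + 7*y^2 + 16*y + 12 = (y + 2)*(y^2 + 5*y + 6) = (y + 2)^2*(y + 3)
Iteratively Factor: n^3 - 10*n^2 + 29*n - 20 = (n - 5)*(n^2 - 5*n + 4) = (n - 5)*(n - 4)*(n - 1)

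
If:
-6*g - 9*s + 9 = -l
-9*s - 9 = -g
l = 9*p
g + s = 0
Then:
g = 9/10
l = -117/10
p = -13/10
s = -9/10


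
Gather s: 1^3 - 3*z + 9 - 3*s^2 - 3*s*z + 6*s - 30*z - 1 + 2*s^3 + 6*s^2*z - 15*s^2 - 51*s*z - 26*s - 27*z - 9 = 2*s^3 + s^2*(6*z - 18) + s*(-54*z - 20) - 60*z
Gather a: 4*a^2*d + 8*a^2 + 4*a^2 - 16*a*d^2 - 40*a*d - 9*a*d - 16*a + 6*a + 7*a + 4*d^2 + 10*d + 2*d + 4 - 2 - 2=a^2*(4*d + 12) + a*(-16*d^2 - 49*d - 3) + 4*d^2 + 12*d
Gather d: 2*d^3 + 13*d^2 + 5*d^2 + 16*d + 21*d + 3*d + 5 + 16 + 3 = 2*d^3 + 18*d^2 + 40*d + 24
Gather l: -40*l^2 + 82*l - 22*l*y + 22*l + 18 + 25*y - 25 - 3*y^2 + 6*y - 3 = -40*l^2 + l*(104 - 22*y) - 3*y^2 + 31*y - 10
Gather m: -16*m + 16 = 16 - 16*m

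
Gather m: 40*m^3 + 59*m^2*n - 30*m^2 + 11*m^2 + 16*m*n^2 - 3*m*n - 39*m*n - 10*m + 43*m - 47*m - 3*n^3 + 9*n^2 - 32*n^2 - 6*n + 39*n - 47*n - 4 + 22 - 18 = 40*m^3 + m^2*(59*n - 19) + m*(16*n^2 - 42*n - 14) - 3*n^3 - 23*n^2 - 14*n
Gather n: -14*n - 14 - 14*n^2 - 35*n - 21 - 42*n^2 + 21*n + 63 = -56*n^2 - 28*n + 28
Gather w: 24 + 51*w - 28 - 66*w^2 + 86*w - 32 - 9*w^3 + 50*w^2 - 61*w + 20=-9*w^3 - 16*w^2 + 76*w - 16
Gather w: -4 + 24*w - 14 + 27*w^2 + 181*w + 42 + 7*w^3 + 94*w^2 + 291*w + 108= 7*w^3 + 121*w^2 + 496*w + 132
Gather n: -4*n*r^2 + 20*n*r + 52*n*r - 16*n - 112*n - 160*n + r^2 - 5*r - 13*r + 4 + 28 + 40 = n*(-4*r^2 + 72*r - 288) + r^2 - 18*r + 72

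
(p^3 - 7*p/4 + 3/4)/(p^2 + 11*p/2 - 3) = (2*p^2 + p - 3)/(2*(p + 6))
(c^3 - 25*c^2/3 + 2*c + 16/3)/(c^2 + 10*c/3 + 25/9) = 3*(3*c^3 - 25*c^2 + 6*c + 16)/(9*c^2 + 30*c + 25)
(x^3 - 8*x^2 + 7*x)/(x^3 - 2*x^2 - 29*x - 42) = x*(x - 1)/(x^2 + 5*x + 6)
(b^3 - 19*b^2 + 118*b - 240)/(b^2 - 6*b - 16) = (b^2 - 11*b + 30)/(b + 2)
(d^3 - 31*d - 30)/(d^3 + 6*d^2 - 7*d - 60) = (d^2 - 5*d - 6)/(d^2 + d - 12)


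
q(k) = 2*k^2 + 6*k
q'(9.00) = 42.00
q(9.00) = 216.00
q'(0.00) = 6.00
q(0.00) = 0.00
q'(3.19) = 18.76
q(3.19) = 39.49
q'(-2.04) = -2.16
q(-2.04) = -3.92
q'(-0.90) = 2.40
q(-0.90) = -3.78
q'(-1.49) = 0.04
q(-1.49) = -4.50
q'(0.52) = 8.08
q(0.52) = 3.66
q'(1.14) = 10.56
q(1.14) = 9.44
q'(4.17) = 22.68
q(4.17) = 59.80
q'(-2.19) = -2.76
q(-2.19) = -3.55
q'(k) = 4*k + 6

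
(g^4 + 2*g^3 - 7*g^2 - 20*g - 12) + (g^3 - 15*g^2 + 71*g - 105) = g^4 + 3*g^3 - 22*g^2 + 51*g - 117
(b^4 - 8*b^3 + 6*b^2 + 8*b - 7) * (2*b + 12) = 2*b^5 - 4*b^4 - 84*b^3 + 88*b^2 + 82*b - 84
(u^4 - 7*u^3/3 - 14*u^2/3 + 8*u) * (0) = 0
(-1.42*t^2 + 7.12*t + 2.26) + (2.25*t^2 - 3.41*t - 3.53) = 0.83*t^2 + 3.71*t - 1.27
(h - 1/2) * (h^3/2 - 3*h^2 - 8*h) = h^4/2 - 13*h^3/4 - 13*h^2/2 + 4*h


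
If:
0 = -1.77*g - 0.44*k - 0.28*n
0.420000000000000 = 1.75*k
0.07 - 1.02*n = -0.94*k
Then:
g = -0.11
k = 0.24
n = 0.29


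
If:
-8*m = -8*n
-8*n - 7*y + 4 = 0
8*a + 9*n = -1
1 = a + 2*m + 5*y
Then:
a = -143/271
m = 97/271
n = 97/271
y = 44/271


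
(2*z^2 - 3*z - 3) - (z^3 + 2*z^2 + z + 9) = -z^3 - 4*z - 12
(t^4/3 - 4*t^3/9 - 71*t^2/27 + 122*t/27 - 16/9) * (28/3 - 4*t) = -4*t^5/3 + 44*t^4/9 + 172*t^3/27 - 3452*t^2/81 + 3992*t/81 - 448/27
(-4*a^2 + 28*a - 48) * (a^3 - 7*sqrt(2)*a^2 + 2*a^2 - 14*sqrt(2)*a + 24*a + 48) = -4*a^5 + 20*a^4 + 28*sqrt(2)*a^4 - 140*sqrt(2)*a^3 - 88*a^3 - 56*sqrt(2)*a^2 + 384*a^2 + 192*a + 672*sqrt(2)*a - 2304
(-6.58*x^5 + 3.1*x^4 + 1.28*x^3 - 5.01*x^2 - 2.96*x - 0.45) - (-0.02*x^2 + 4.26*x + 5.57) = -6.58*x^5 + 3.1*x^4 + 1.28*x^3 - 4.99*x^2 - 7.22*x - 6.02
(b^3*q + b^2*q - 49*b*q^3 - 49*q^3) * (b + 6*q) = b^4*q + 6*b^3*q^2 + b^3*q - 49*b^2*q^3 + 6*b^2*q^2 - 294*b*q^4 - 49*b*q^3 - 294*q^4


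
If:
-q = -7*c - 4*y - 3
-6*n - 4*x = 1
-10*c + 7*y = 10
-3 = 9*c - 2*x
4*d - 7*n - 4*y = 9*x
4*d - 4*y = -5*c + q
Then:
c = 142/495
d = 9049/1980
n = -223/110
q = 6119/495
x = 307/110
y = 182/99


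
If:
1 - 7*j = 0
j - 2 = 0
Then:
No Solution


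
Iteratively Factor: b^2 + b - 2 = (b - 1)*(b + 2)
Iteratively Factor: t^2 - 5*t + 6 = (t - 2)*(t - 3)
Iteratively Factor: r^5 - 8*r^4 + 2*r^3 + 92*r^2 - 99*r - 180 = (r - 4)*(r^4 - 4*r^3 - 14*r^2 + 36*r + 45) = (r - 5)*(r - 4)*(r^3 + r^2 - 9*r - 9) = (r - 5)*(r - 4)*(r + 1)*(r^2 - 9) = (r - 5)*(r - 4)*(r - 3)*(r + 1)*(r + 3)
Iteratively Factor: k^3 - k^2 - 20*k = (k + 4)*(k^2 - 5*k) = (k - 5)*(k + 4)*(k)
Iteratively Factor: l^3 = (l)*(l^2) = l^2*(l)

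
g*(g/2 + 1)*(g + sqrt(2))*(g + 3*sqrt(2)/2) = g^4/2 + g^3 + 5*sqrt(2)*g^3/4 + 3*g^2/2 + 5*sqrt(2)*g^2/2 + 3*g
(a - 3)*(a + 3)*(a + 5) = a^3 + 5*a^2 - 9*a - 45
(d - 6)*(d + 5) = d^2 - d - 30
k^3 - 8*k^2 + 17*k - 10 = (k - 5)*(k - 2)*(k - 1)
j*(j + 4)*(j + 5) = j^3 + 9*j^2 + 20*j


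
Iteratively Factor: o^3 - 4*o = (o + 2)*(o^2 - 2*o) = (o - 2)*(o + 2)*(o)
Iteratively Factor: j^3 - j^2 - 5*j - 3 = (j + 1)*(j^2 - 2*j - 3) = (j - 3)*(j + 1)*(j + 1)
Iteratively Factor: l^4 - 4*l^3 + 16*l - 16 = (l - 2)*(l^3 - 2*l^2 - 4*l + 8) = (l - 2)^2*(l^2 - 4) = (l - 2)^3*(l + 2)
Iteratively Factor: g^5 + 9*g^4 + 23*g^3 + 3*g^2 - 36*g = (g)*(g^4 + 9*g^3 + 23*g^2 + 3*g - 36) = g*(g + 4)*(g^3 + 5*g^2 + 3*g - 9) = g*(g + 3)*(g + 4)*(g^2 + 2*g - 3) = g*(g - 1)*(g + 3)*(g + 4)*(g + 3)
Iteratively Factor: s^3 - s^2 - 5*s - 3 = (s - 3)*(s^2 + 2*s + 1) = (s - 3)*(s + 1)*(s + 1)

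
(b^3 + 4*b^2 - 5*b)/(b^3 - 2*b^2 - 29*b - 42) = b*(-b^2 - 4*b + 5)/(-b^3 + 2*b^2 + 29*b + 42)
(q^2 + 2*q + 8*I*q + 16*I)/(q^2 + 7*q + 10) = (q + 8*I)/(q + 5)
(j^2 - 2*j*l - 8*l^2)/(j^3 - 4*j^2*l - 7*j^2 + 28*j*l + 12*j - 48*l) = (j + 2*l)/(j^2 - 7*j + 12)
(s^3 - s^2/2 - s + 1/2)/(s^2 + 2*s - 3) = (2*s^2 + s - 1)/(2*(s + 3))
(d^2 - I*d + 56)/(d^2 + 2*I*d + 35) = (d - 8*I)/(d - 5*I)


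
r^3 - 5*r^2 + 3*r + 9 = (r - 3)^2*(r + 1)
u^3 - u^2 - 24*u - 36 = (u - 6)*(u + 2)*(u + 3)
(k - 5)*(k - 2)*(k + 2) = k^3 - 5*k^2 - 4*k + 20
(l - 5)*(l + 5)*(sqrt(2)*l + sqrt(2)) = sqrt(2)*l^3 + sqrt(2)*l^2 - 25*sqrt(2)*l - 25*sqrt(2)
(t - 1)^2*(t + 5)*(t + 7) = t^4 + 10*t^3 + 12*t^2 - 58*t + 35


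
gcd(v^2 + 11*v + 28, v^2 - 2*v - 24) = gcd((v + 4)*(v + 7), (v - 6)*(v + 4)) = v + 4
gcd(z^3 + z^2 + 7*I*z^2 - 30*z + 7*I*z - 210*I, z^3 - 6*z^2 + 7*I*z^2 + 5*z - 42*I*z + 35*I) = z^2 + z*(-5 + 7*I) - 35*I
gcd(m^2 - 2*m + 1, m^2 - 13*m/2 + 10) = 1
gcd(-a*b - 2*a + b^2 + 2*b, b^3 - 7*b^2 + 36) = b + 2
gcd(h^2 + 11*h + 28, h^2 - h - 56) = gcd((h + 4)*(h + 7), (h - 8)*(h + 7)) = h + 7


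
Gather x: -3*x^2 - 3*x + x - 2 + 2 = -3*x^2 - 2*x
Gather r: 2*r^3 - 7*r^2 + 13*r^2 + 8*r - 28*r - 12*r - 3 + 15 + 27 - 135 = 2*r^3 + 6*r^2 - 32*r - 96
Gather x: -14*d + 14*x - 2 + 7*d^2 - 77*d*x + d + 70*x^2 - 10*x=7*d^2 - 13*d + 70*x^2 + x*(4 - 77*d) - 2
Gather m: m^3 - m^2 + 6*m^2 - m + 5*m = m^3 + 5*m^2 + 4*m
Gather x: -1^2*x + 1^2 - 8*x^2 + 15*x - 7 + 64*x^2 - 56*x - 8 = 56*x^2 - 42*x - 14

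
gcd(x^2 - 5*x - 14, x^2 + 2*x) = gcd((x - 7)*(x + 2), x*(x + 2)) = x + 2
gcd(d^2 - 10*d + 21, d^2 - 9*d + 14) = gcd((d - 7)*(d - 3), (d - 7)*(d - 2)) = d - 7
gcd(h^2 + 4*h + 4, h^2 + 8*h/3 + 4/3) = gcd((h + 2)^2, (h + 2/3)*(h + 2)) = h + 2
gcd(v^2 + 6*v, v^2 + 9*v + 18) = v + 6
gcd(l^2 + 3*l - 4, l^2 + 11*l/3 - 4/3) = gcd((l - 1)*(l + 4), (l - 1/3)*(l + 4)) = l + 4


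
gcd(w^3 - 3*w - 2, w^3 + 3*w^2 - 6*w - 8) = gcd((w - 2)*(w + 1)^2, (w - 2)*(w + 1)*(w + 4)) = w^2 - w - 2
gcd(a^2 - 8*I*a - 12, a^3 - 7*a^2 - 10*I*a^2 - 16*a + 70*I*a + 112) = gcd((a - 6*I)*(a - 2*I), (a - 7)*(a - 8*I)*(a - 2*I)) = a - 2*I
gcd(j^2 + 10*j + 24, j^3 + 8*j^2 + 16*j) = j + 4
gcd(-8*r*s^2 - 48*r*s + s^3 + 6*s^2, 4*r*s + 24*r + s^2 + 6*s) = s + 6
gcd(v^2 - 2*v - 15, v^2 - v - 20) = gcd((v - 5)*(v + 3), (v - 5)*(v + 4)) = v - 5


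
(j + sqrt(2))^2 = j^2 + 2*sqrt(2)*j + 2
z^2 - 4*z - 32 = (z - 8)*(z + 4)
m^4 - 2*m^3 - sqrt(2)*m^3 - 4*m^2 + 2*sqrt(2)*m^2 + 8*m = m*(m - 2)*(m - 2*sqrt(2))*(m + sqrt(2))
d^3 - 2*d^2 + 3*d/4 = d*(d - 3/2)*(d - 1/2)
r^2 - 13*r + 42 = (r - 7)*(r - 6)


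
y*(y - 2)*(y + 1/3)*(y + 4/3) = y^4 - y^3/3 - 26*y^2/9 - 8*y/9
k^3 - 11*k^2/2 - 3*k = k*(k - 6)*(k + 1/2)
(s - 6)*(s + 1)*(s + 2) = s^3 - 3*s^2 - 16*s - 12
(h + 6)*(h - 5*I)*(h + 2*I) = h^3 + 6*h^2 - 3*I*h^2 + 10*h - 18*I*h + 60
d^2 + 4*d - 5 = (d - 1)*(d + 5)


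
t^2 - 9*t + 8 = (t - 8)*(t - 1)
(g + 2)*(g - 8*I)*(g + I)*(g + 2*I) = g^4 + 2*g^3 - 5*I*g^3 + 22*g^2 - 10*I*g^2 + 44*g + 16*I*g + 32*I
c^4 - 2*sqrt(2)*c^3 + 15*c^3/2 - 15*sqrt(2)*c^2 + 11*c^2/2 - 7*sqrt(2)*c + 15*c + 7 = (c + 1/2)*(c + 7)*(c - sqrt(2))^2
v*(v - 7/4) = v^2 - 7*v/4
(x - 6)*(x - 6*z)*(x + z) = x^3 - 5*x^2*z - 6*x^2 - 6*x*z^2 + 30*x*z + 36*z^2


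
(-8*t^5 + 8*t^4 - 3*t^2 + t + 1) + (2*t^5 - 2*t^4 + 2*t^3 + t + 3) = -6*t^5 + 6*t^4 + 2*t^3 - 3*t^2 + 2*t + 4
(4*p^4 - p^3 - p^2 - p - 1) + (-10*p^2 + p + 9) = 4*p^4 - p^3 - 11*p^2 + 8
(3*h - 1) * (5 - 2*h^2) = -6*h^3 + 2*h^2 + 15*h - 5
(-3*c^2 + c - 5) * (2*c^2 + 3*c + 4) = -6*c^4 - 7*c^3 - 19*c^2 - 11*c - 20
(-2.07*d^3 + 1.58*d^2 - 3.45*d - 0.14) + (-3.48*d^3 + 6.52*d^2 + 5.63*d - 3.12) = -5.55*d^3 + 8.1*d^2 + 2.18*d - 3.26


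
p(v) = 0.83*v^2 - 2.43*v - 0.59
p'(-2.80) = -7.08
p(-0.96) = 2.51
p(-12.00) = 148.09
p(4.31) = 4.35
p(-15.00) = 222.61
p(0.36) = -1.36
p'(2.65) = 1.97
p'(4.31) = 4.72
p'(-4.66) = -10.17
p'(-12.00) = -22.35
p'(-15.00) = -27.33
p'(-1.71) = -5.27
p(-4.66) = 28.76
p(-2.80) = 12.72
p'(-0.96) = -4.02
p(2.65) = -1.20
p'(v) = 1.66*v - 2.43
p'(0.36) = -1.83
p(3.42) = 0.81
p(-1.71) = 5.99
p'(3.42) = 3.25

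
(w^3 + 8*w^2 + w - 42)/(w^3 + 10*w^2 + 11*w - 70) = (w + 3)/(w + 5)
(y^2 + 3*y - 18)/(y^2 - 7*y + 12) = (y + 6)/(y - 4)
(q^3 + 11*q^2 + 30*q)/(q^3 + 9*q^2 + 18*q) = (q + 5)/(q + 3)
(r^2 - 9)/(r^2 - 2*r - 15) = (r - 3)/(r - 5)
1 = 1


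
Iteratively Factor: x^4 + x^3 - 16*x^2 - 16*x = (x + 1)*(x^3 - 16*x) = (x - 4)*(x + 1)*(x^2 + 4*x) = (x - 4)*(x + 1)*(x + 4)*(x)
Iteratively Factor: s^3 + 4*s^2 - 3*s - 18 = (s + 3)*(s^2 + s - 6) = (s + 3)^2*(s - 2)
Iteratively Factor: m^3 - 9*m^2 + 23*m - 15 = (m - 1)*(m^2 - 8*m + 15) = (m - 5)*(m - 1)*(m - 3)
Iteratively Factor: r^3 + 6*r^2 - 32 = (r - 2)*(r^2 + 8*r + 16) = (r - 2)*(r + 4)*(r + 4)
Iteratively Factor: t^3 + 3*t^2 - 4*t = (t + 4)*(t^2 - t) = t*(t + 4)*(t - 1)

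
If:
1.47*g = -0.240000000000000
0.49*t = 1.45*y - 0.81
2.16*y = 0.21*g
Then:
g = -0.16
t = -1.70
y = -0.02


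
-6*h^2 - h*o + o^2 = (-3*h + o)*(2*h + o)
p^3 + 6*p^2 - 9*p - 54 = (p - 3)*(p + 3)*(p + 6)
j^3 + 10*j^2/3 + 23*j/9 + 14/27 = (j + 1/3)*(j + 2/3)*(j + 7/3)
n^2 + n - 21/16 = (n - 3/4)*(n + 7/4)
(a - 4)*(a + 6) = a^2 + 2*a - 24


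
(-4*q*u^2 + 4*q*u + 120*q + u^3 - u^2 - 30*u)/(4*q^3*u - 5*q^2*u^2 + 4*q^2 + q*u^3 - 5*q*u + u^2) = (-u^2 + u + 30)/(q^2*u - q*u^2 + q - u)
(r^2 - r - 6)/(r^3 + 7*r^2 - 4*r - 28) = (r - 3)/(r^2 + 5*r - 14)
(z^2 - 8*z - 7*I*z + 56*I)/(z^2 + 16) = (z^2 - 8*z - 7*I*z + 56*I)/(z^2 + 16)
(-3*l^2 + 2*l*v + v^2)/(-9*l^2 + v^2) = (-l + v)/(-3*l + v)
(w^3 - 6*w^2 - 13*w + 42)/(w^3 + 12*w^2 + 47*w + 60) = (w^2 - 9*w + 14)/(w^2 + 9*w + 20)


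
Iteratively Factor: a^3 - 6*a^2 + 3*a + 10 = (a + 1)*(a^2 - 7*a + 10) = (a - 2)*(a + 1)*(a - 5)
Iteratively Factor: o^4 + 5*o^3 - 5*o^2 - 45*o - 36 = (o - 3)*(o^3 + 8*o^2 + 19*o + 12) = (o - 3)*(o + 1)*(o^2 + 7*o + 12) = (o - 3)*(o + 1)*(o + 4)*(o + 3)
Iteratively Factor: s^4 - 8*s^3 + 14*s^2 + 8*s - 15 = (s - 1)*(s^3 - 7*s^2 + 7*s + 15) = (s - 5)*(s - 1)*(s^2 - 2*s - 3) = (s - 5)*(s - 1)*(s + 1)*(s - 3)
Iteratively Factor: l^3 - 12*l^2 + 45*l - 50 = (l - 5)*(l^2 - 7*l + 10) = (l - 5)*(l - 2)*(l - 5)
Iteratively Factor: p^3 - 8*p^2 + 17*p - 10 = (p - 5)*(p^2 - 3*p + 2) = (p - 5)*(p - 1)*(p - 2)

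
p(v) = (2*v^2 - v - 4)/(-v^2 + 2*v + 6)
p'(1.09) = 0.47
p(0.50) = -0.59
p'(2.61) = 3.30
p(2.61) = 1.59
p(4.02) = -11.46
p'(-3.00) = -0.23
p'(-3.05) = -0.21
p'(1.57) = 0.77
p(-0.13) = -0.67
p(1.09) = -0.39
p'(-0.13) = -0.00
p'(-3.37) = -0.12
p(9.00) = -2.61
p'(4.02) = 25.53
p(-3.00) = -1.89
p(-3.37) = -1.83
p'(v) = (2*v - 2)*(2*v^2 - v - 4)/(-v^2 + 2*v + 6)^2 + (4*v - 1)/(-v^2 + 2*v + 6) = (3*v^2 + 16*v + 2)/(v^4 - 4*v^3 - 8*v^2 + 24*v + 36)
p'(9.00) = 0.12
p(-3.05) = -1.88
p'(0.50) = 0.24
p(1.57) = -0.10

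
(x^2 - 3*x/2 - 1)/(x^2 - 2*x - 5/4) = 2*(x - 2)/(2*x - 5)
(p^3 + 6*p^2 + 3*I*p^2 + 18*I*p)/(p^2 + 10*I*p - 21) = p*(p + 6)/(p + 7*I)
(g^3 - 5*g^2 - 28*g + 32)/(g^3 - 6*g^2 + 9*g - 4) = (g^2 - 4*g - 32)/(g^2 - 5*g + 4)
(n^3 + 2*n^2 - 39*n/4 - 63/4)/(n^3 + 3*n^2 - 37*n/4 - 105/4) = (2*n + 3)/(2*n + 5)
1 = 1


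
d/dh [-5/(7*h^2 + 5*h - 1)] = 5*(14*h + 5)/(7*h^2 + 5*h - 1)^2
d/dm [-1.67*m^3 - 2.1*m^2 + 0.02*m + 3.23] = -5.01*m^2 - 4.2*m + 0.02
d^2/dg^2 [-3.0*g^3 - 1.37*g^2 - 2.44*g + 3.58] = -18.0*g - 2.74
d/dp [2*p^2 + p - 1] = 4*p + 1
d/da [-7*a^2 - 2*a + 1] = -14*a - 2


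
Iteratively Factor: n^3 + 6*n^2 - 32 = (n + 4)*(n^2 + 2*n - 8) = (n - 2)*(n + 4)*(n + 4)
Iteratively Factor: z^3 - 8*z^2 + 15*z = (z - 5)*(z^2 - 3*z) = z*(z - 5)*(z - 3)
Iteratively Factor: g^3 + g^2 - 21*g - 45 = (g + 3)*(g^2 - 2*g - 15) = (g - 5)*(g + 3)*(g + 3)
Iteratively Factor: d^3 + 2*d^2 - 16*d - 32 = (d - 4)*(d^2 + 6*d + 8) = (d - 4)*(d + 4)*(d + 2)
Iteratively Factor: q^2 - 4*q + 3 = (q - 1)*(q - 3)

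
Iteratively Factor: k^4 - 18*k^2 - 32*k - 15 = (k - 5)*(k^3 + 5*k^2 + 7*k + 3) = (k - 5)*(k + 1)*(k^2 + 4*k + 3) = (k - 5)*(k + 1)^2*(k + 3)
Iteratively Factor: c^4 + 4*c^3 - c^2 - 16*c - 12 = (c + 3)*(c^3 + c^2 - 4*c - 4) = (c - 2)*(c + 3)*(c^2 + 3*c + 2) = (c - 2)*(c + 1)*(c + 3)*(c + 2)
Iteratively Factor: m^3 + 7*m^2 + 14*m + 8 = (m + 4)*(m^2 + 3*m + 2) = (m + 2)*(m + 4)*(m + 1)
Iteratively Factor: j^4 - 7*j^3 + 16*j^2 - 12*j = (j - 3)*(j^3 - 4*j^2 + 4*j) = (j - 3)*(j - 2)*(j^2 - 2*j) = (j - 3)*(j - 2)^2*(j)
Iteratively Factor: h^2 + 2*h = (h + 2)*(h)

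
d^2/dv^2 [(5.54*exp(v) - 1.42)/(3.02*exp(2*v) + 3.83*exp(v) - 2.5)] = (50.527016*exp(4*v) - 115.882836*exp(3*v) + 201.688284*exp(2*v) - 10.668338*exp(v) + 21.0285)*exp(v)/(27.543608*exp(6*v) + 104.793396*exp(5*v) + 64.497234*exp(4*v) - 117.317113*exp(3*v) - 53.39175*exp(2*v) + 71.8125*exp(v) - 15.625)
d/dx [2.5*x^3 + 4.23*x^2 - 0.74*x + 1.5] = 7.5*x^2 + 8.46*x - 0.74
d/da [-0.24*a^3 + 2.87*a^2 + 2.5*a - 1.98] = -0.72*a^2 + 5.74*a + 2.5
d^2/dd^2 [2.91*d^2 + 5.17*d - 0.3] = 5.82000000000000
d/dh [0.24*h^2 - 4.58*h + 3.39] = 0.48*h - 4.58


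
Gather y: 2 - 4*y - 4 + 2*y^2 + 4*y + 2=2*y^2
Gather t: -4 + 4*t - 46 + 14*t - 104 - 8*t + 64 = 10*t - 90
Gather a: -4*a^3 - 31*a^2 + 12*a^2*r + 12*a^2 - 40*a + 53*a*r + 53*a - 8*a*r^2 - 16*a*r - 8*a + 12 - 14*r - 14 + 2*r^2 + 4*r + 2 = -4*a^3 + a^2*(12*r - 19) + a*(-8*r^2 + 37*r + 5) + 2*r^2 - 10*r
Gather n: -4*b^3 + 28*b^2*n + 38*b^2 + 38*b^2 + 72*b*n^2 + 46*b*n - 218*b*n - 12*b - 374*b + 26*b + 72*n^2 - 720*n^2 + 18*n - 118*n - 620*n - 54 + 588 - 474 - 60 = -4*b^3 + 76*b^2 - 360*b + n^2*(72*b - 648) + n*(28*b^2 - 172*b - 720)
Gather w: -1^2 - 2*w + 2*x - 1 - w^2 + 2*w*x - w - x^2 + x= -w^2 + w*(2*x - 3) - x^2 + 3*x - 2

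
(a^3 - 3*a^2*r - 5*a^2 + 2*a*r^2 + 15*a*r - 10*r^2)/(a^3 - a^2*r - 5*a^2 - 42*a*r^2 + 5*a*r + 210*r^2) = (-a^2 + 3*a*r - 2*r^2)/(-a^2 + a*r + 42*r^2)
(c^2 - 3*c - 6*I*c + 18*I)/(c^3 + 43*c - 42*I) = (c - 3)/(c^2 + 6*I*c + 7)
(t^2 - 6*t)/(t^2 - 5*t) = (t - 6)/(t - 5)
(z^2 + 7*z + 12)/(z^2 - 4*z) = (z^2 + 7*z + 12)/(z*(z - 4))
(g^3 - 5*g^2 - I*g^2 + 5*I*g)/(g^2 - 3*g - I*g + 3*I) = g*(g - 5)/(g - 3)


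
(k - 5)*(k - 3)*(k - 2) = k^3 - 10*k^2 + 31*k - 30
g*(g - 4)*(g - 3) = g^3 - 7*g^2 + 12*g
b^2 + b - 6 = (b - 2)*(b + 3)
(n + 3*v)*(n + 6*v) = n^2 + 9*n*v + 18*v^2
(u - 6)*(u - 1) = u^2 - 7*u + 6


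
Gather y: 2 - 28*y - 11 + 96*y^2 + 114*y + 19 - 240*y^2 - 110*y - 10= -144*y^2 - 24*y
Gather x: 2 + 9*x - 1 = 9*x + 1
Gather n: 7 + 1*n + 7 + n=2*n + 14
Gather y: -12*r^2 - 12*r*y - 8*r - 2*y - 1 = -12*r^2 - 8*r + y*(-12*r - 2) - 1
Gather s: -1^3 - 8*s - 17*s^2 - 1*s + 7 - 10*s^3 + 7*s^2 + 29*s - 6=-10*s^3 - 10*s^2 + 20*s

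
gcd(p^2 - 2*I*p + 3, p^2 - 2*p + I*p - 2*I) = p + I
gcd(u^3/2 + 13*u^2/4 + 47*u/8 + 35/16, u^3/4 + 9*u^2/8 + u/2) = u + 1/2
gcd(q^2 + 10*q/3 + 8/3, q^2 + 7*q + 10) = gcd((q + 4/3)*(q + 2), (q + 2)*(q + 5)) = q + 2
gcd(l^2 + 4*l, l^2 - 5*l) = l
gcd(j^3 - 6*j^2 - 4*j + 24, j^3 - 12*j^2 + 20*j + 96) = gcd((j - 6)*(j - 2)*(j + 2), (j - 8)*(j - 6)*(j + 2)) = j^2 - 4*j - 12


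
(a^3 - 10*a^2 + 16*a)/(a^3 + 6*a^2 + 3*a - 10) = a*(a^2 - 10*a + 16)/(a^3 + 6*a^2 + 3*a - 10)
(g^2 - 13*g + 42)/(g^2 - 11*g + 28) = (g - 6)/(g - 4)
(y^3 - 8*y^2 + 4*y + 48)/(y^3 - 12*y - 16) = (y - 6)/(y + 2)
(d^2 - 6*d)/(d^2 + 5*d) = (d - 6)/(d + 5)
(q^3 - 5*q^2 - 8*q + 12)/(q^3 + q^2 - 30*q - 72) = (q^2 + q - 2)/(q^2 + 7*q + 12)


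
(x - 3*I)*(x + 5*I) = x^2 + 2*I*x + 15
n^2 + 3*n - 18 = (n - 3)*(n + 6)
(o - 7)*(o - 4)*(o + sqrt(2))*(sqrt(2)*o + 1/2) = sqrt(2)*o^4 - 11*sqrt(2)*o^3 + 5*o^3/2 - 55*o^2/2 + 57*sqrt(2)*o^2/2 - 11*sqrt(2)*o/2 + 70*o + 14*sqrt(2)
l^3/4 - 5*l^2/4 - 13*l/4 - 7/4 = (l/4 + 1/4)*(l - 7)*(l + 1)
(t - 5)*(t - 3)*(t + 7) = t^3 - t^2 - 41*t + 105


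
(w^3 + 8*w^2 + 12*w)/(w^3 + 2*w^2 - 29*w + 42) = w*(w^2 + 8*w + 12)/(w^3 + 2*w^2 - 29*w + 42)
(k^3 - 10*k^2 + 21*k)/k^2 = k - 10 + 21/k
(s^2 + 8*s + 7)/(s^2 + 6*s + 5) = (s + 7)/(s + 5)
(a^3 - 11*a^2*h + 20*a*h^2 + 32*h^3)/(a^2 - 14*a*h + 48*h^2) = (a^2 - 3*a*h - 4*h^2)/(a - 6*h)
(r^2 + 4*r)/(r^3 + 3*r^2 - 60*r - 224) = r/(r^2 - r - 56)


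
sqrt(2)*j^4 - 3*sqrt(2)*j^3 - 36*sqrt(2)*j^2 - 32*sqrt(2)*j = j*(j - 8)*(j + 4)*(sqrt(2)*j + sqrt(2))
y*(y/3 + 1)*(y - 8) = y^3/3 - 5*y^2/3 - 8*y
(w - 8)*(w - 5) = w^2 - 13*w + 40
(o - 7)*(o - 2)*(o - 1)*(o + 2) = o^4 - 8*o^3 + 3*o^2 + 32*o - 28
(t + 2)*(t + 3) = t^2 + 5*t + 6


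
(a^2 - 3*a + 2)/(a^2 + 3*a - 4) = (a - 2)/(a + 4)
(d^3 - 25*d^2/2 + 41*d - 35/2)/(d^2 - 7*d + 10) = (2*d^2 - 15*d + 7)/(2*(d - 2))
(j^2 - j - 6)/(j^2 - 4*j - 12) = (j - 3)/(j - 6)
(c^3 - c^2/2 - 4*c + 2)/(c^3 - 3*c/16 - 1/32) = 16*(c^2 - 4)/(16*c^2 + 8*c + 1)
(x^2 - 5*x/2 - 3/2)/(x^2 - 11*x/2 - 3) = (x - 3)/(x - 6)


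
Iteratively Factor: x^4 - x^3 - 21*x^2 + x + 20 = (x + 1)*(x^3 - 2*x^2 - 19*x + 20) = (x - 1)*(x + 1)*(x^2 - x - 20) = (x - 1)*(x + 1)*(x + 4)*(x - 5)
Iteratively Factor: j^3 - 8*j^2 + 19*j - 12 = (j - 4)*(j^2 - 4*j + 3) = (j - 4)*(j - 3)*(j - 1)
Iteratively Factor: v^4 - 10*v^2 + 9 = (v + 1)*(v^3 - v^2 - 9*v + 9) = (v - 3)*(v + 1)*(v^2 + 2*v - 3) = (v - 3)*(v - 1)*(v + 1)*(v + 3)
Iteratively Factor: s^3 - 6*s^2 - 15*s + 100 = (s + 4)*(s^2 - 10*s + 25) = (s - 5)*(s + 4)*(s - 5)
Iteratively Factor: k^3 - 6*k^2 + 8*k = (k - 2)*(k^2 - 4*k) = k*(k - 2)*(k - 4)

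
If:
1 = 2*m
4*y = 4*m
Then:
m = 1/2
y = 1/2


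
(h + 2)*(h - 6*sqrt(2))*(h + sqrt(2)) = h^3 - 5*sqrt(2)*h^2 + 2*h^2 - 10*sqrt(2)*h - 12*h - 24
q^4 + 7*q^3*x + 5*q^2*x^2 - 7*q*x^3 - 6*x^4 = (q - x)*(q + x)^2*(q + 6*x)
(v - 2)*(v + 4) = v^2 + 2*v - 8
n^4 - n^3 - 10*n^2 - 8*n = n*(n - 4)*(n + 1)*(n + 2)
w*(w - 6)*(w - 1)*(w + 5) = w^4 - 2*w^3 - 29*w^2 + 30*w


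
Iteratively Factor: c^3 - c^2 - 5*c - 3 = (c + 1)*(c^2 - 2*c - 3) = (c - 3)*(c + 1)*(c + 1)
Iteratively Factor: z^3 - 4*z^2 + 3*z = (z - 3)*(z^2 - z) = z*(z - 3)*(z - 1)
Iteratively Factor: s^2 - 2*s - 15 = (s + 3)*(s - 5)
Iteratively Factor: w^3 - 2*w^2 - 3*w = (w + 1)*(w^2 - 3*w) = (w - 3)*(w + 1)*(w)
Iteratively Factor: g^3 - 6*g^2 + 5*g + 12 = (g + 1)*(g^2 - 7*g + 12) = (g - 4)*(g + 1)*(g - 3)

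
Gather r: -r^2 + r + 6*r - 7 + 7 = -r^2 + 7*r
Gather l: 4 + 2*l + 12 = 2*l + 16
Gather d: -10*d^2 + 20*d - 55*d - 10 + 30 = -10*d^2 - 35*d + 20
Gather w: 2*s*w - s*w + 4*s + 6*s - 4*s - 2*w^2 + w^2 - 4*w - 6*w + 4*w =6*s - w^2 + w*(s - 6)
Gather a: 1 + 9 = 10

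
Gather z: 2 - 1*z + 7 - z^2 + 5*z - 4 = -z^2 + 4*z + 5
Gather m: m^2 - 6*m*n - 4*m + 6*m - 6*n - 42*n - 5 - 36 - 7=m^2 + m*(2 - 6*n) - 48*n - 48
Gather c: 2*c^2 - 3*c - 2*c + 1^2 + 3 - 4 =2*c^2 - 5*c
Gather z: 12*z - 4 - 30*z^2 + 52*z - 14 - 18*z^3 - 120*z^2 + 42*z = -18*z^3 - 150*z^2 + 106*z - 18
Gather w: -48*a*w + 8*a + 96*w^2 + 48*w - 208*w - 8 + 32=8*a + 96*w^2 + w*(-48*a - 160) + 24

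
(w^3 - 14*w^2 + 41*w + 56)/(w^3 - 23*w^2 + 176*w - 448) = (w + 1)/(w - 8)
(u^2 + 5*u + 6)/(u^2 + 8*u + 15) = (u + 2)/(u + 5)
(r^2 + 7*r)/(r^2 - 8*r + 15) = r*(r + 7)/(r^2 - 8*r + 15)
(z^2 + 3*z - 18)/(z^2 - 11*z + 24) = (z + 6)/(z - 8)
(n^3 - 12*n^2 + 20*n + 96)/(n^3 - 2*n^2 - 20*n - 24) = (n - 8)/(n + 2)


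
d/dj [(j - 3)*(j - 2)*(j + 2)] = 3*j^2 - 6*j - 4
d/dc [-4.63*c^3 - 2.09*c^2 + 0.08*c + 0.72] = -13.89*c^2 - 4.18*c + 0.08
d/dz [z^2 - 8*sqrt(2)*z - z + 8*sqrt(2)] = 2*z - 8*sqrt(2) - 1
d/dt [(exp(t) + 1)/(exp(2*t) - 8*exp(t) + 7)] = (-2*(exp(t) - 4)*(exp(t) + 1) + exp(2*t) - 8*exp(t) + 7)*exp(t)/(exp(2*t) - 8*exp(t) + 7)^2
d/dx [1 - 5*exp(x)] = -5*exp(x)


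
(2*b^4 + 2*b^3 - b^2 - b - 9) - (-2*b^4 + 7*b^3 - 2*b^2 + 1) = 4*b^4 - 5*b^3 + b^2 - b - 10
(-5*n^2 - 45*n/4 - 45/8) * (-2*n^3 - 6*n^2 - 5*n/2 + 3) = 10*n^5 + 105*n^4/2 + 365*n^3/4 + 375*n^2/8 - 315*n/16 - 135/8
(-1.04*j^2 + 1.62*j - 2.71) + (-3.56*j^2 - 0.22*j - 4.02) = -4.6*j^2 + 1.4*j - 6.73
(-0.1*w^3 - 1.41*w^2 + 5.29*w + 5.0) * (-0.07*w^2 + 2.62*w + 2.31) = 0.007*w^5 - 0.1633*w^4 - 4.2955*w^3 + 10.2527*w^2 + 25.3199*w + 11.55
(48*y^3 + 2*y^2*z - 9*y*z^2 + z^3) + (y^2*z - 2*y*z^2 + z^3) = 48*y^3 + 3*y^2*z - 11*y*z^2 + 2*z^3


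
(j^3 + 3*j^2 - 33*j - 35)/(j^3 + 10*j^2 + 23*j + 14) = (j - 5)/(j + 2)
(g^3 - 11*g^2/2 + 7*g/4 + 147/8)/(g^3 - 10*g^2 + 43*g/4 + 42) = (g - 7/2)/(g - 8)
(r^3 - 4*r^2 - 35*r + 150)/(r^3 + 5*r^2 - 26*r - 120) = (r - 5)/(r + 4)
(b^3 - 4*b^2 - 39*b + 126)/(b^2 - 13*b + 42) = (b^2 + 3*b - 18)/(b - 6)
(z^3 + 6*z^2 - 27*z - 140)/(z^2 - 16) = (z^2 + 2*z - 35)/(z - 4)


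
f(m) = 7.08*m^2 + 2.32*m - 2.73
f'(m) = 14.16*m + 2.32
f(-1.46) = 8.97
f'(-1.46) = -18.35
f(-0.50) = -2.12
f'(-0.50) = -4.76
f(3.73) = 104.43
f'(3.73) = 55.14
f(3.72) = 103.88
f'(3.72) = 55.00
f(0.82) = 3.93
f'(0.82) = 13.93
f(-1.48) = 9.34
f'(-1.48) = -18.64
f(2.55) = 49.22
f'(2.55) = 38.43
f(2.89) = 63.11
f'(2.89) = 43.24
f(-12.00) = 988.95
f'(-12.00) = -167.60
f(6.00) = 266.07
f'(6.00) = 87.28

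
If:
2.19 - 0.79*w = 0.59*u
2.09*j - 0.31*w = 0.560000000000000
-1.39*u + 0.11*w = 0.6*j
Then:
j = 0.69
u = -0.07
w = 2.83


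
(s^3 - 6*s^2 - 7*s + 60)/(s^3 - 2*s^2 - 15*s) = (s - 4)/s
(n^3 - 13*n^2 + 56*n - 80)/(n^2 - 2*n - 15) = (n^2 - 8*n + 16)/(n + 3)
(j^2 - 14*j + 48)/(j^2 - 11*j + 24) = (j - 6)/(j - 3)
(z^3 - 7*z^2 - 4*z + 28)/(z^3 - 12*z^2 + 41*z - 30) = (z^3 - 7*z^2 - 4*z + 28)/(z^3 - 12*z^2 + 41*z - 30)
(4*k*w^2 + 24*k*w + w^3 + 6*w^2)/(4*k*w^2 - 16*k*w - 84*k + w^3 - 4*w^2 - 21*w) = w*(w + 6)/(w^2 - 4*w - 21)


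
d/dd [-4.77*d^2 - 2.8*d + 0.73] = -9.54*d - 2.8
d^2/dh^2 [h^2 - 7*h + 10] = 2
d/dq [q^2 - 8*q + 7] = 2*q - 8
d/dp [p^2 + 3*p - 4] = 2*p + 3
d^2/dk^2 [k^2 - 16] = 2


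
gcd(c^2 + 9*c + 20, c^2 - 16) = c + 4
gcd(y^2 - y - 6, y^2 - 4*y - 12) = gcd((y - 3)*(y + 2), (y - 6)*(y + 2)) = y + 2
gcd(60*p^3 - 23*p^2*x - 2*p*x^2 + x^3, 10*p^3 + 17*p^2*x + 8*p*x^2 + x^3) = 5*p + x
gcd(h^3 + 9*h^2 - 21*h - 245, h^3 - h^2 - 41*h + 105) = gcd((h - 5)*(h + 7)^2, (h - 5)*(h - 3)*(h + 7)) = h^2 + 2*h - 35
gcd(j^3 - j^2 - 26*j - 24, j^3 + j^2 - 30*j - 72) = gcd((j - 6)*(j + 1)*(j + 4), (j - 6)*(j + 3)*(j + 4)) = j^2 - 2*j - 24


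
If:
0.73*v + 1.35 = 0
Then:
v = -1.85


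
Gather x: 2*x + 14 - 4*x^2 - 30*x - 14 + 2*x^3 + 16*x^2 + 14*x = 2*x^3 + 12*x^2 - 14*x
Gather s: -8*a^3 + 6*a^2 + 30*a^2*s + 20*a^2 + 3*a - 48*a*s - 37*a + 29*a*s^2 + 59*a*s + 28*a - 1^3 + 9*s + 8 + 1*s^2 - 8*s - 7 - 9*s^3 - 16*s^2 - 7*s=-8*a^3 + 26*a^2 - 6*a - 9*s^3 + s^2*(29*a - 15) + s*(30*a^2 + 11*a - 6)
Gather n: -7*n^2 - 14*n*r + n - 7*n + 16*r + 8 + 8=-7*n^2 + n*(-14*r - 6) + 16*r + 16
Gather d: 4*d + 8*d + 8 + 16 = 12*d + 24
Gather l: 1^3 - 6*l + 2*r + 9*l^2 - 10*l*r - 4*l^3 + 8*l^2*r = -4*l^3 + l^2*(8*r + 9) + l*(-10*r - 6) + 2*r + 1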